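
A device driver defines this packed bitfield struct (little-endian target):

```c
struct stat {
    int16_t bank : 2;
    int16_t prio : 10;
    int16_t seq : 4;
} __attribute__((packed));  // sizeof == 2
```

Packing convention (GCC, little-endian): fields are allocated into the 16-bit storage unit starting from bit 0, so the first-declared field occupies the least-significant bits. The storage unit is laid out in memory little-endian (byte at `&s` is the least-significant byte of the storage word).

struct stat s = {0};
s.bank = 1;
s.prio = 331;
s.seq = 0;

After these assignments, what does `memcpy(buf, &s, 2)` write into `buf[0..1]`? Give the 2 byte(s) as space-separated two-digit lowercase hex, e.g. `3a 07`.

2d 05

[0+:2] bank=1 & 0x3 = 0x1; word=0x0001
[2+:10] prio=331 & 0x3ff = 0x14b; word=0x052d
[12+:4] seq=0 & 0xf = 0x0; word=0x052d
word = 0x052d → little-endian bytes:
  [0]=0x2d  [1]=0x05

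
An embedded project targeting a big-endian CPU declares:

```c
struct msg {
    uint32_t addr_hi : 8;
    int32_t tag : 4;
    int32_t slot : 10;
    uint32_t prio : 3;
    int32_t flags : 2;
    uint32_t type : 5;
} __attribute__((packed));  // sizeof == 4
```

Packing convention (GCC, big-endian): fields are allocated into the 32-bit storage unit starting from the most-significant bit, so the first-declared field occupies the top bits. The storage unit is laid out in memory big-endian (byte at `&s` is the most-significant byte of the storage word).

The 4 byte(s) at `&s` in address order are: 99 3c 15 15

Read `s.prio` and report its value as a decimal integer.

2

[0]=0x99 [1]=0x3c [2]=0x15 [3]=0x15 (big-endian) → word 0x993c1515
addr_hi:8 @ bit 24 → (0x993c1515>>24)&0xff = 0x99
tag:4 @ bit 20 → (0x993c1515>>20)&0xf = 0x3
slot:10 @ bit 10 → (0x993c1515>>10)&0x3ff = 0x305
prio:3 @ bit 7 → (0x993c1515>>7)&0x7 = 0x2  ←
flags:2 @ bit 5 → (0x993c1515>>5)&0x3 = 0x0
type:5 @ bit 0 → (0x993c1515>>0)&0x1f = 0x15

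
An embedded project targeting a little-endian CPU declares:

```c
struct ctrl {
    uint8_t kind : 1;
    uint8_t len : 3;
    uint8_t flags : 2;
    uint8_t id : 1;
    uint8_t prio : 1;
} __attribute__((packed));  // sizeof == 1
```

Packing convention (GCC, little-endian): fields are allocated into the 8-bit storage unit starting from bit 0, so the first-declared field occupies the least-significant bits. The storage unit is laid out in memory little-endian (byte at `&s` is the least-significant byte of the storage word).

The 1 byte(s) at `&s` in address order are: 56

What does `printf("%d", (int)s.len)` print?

[0]=0x56 (little-endian) → word 0x56
kind [0+:1] = (word>>0) & 0x1 = 0
len [1+:3] = (word>>1) & 0x7 = 3  ←
flags [4+:2] = (word>>4) & 0x3 = 1
id [6+:1] = (word>>6) & 0x1 = 1
prio [7+:1] = (word>>7) & 0x1 = 0

3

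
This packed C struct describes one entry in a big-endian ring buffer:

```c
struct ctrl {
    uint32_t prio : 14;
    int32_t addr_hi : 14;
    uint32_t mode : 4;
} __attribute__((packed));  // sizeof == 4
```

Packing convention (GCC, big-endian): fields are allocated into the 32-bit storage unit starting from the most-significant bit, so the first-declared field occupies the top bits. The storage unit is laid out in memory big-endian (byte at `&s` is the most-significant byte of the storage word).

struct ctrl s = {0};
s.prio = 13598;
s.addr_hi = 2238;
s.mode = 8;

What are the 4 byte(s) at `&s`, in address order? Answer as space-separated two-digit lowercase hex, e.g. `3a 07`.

d4 78 8b e8

prio (14b) val=13598 bits=0x351e at bit 18: 0xd4780000
addr_hi (14b) val=2238 bits=0x8be at bit 4: 0xd4788be0
mode (4b) val=8 bits=0x8 at bit 0: 0xd4788be8
word = 0xd4788be8 → big-endian bytes:
  [0]=0xd4  [1]=0x78  [2]=0x8b  [3]=0xe8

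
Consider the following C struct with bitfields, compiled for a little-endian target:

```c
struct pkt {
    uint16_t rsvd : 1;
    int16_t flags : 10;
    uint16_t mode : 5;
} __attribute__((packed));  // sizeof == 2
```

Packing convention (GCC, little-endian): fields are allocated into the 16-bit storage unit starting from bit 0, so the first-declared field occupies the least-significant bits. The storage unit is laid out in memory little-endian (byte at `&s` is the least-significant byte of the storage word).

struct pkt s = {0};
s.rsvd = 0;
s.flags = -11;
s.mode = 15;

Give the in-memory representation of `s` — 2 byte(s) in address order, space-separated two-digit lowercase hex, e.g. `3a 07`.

rsvd (1b) val=0 bits=0x0 at bit 0: 0x0000
flags (10b) val=-11 bits=0x3f5 at bit 1: 0x07ea
mode (5b) val=15 bits=0xf at bit 11: 0x7fea
word = 0x7fea → little-endian bytes:
  [0]=0xea  [1]=0x7f

ea 7f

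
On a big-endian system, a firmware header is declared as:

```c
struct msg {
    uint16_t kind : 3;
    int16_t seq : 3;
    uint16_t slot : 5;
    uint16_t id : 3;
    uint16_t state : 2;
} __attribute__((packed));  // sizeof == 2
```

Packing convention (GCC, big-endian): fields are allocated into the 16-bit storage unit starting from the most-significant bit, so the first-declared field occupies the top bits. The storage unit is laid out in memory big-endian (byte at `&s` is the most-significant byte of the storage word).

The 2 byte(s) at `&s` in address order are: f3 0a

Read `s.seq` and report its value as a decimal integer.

[0]=0xf3 [1]=0x0a (big-endian) → word 0xf30a
kind:3 @ bit 13 → (0xf30a>>13)&0x7 = 0x7
seq:3 @ bit 10 → (0xf30a>>10)&0x7 = 0x4  ←
slot:5 @ bit 5 → (0xf30a>>5)&0x1f = 0x18
id:3 @ bit 2 → (0xf30a>>2)&0x7 = 0x2
state:2 @ bit 0 → (0xf30a>>0)&0x3 = 0x2
seq signed 3b, MSB=1: 4 - 8 = -4

-4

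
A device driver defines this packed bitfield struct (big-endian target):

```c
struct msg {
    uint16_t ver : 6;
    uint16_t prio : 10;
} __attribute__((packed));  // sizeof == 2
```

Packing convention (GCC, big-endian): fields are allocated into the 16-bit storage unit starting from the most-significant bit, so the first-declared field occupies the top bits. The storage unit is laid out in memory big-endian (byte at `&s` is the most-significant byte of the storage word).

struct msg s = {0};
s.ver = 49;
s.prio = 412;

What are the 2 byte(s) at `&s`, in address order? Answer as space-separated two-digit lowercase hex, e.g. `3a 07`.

c5 9c

[10+:6] ver=49 & 0x3f = 0x31; word=0xc400
[0+:10] prio=412 & 0x3ff = 0x19c; word=0xc59c
word = 0xc59c → big-endian bytes:
  [0]=0xc5  [1]=0x9c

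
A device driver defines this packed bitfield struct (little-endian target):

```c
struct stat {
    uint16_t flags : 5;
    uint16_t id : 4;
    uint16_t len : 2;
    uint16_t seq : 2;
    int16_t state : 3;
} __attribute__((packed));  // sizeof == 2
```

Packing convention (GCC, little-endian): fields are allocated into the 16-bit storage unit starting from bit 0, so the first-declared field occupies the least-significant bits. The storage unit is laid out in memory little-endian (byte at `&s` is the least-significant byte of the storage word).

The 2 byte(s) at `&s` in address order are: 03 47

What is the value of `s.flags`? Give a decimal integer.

3

[0]=0x03 [1]=0x47 (little-endian) → word 0x4703
flags [0+:5] = (word>>0) & 0x1f = 3  ←
id [5+:4] = (word>>5) & 0xf = 8
len [9+:2] = (word>>9) & 0x3 = 3
seq [11+:2] = (word>>11) & 0x3 = 0
state [13+:3] = (word>>13) & 0x7 = 2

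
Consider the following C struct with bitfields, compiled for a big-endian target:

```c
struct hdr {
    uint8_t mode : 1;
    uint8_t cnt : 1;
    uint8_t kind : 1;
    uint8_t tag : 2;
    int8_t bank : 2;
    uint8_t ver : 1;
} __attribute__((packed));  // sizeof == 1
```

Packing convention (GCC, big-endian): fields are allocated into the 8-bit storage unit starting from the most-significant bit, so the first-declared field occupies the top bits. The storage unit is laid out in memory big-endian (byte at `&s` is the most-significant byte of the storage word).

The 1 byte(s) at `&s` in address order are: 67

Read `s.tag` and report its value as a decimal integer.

0

[0]=0x67 (big-endian) → word 0x67
mode [7+:1] = (word>>7) & 0x1 = 0
cnt [6+:1] = (word>>6) & 0x1 = 1
kind [5+:1] = (word>>5) & 0x1 = 1
tag [3+:2] = (word>>3) & 0x3 = 0  ←
bank [1+:2] = (word>>1) & 0x3 = 3
ver [0+:1] = (word>>0) & 0x1 = 1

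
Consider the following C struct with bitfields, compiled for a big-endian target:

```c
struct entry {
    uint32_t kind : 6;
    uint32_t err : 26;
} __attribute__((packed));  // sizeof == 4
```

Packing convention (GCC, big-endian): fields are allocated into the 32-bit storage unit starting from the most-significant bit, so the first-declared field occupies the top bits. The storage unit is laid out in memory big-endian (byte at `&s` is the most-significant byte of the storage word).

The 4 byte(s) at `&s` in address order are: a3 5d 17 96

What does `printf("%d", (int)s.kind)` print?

40

[0]=0xa3 [1]=0x5d [2]=0x17 [3]=0x96 (big-endian) → word 0xa35d1796
kind [26+:6] = (word>>26) & 0x3f = 40  ←
err [0+:26] = (word>>0) & 0x3ffffff = 56432534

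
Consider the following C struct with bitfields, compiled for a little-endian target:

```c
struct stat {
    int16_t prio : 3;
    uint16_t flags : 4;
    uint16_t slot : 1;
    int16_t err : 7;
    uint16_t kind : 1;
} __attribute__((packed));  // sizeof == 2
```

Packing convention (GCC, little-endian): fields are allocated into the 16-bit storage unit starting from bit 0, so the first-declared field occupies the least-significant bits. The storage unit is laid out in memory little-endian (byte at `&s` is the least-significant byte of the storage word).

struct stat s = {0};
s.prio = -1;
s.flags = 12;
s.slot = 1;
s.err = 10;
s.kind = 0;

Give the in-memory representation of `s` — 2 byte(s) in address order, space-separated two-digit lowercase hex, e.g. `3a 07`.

e7 0a

prio:3 = -1 → 0x7 << 0 → word 0x0007
flags:4 = 12 → 0xc << 3 → word 0x0067
slot:1 = 1 → 0x1 << 7 → word 0x00e7
err:7 = 10 → 0xa << 8 → word 0x0ae7
kind:1 = 0 → 0x0 << 15 → word 0x0ae7
word = 0x0ae7 → little-endian bytes:
  [0]=0xe7  [1]=0x0a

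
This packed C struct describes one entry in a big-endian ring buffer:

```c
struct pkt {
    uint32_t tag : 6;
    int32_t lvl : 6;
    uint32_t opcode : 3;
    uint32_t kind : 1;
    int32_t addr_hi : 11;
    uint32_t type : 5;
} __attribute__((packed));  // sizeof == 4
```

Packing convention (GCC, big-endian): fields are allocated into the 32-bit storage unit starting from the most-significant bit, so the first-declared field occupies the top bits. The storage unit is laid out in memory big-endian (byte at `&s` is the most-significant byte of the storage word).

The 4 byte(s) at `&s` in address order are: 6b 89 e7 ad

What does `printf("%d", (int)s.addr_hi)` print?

-195

[0]=0x6b [1]=0x89 [2]=0xe7 [3]=0xad (big-endian) → word 0x6b89e7ad
tag:6 @ bit 26 → (0x6b89e7ad>>26)&0x3f = 0x1a
lvl:6 @ bit 20 → (0x6b89e7ad>>20)&0x3f = 0x38
opcode:3 @ bit 17 → (0x6b89e7ad>>17)&0x7 = 0x4
kind:1 @ bit 16 → (0x6b89e7ad>>16)&0x1 = 0x1
addr_hi:11 @ bit 5 → (0x6b89e7ad>>5)&0x7ff = 0x73d  ←
type:5 @ bit 0 → (0x6b89e7ad>>0)&0x1f = 0xd
addr_hi signed 11b, MSB=1: 1853 - 2048 = -195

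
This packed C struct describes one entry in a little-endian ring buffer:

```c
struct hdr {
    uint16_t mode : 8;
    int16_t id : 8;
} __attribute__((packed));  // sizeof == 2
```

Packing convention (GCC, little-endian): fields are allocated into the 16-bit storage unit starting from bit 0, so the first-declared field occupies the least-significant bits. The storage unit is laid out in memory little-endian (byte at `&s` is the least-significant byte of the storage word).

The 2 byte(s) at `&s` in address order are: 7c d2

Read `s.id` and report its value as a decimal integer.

[0]=0x7c [1]=0xd2 (little-endian) → word 0xd27c
mode:8 @ bit 0 → (0xd27c>>0)&0xff = 0x7c
id:8 @ bit 8 → (0xd27c>>8)&0xff = 0xd2  ←
id signed 8b, MSB=1: 210 - 256 = -46

-46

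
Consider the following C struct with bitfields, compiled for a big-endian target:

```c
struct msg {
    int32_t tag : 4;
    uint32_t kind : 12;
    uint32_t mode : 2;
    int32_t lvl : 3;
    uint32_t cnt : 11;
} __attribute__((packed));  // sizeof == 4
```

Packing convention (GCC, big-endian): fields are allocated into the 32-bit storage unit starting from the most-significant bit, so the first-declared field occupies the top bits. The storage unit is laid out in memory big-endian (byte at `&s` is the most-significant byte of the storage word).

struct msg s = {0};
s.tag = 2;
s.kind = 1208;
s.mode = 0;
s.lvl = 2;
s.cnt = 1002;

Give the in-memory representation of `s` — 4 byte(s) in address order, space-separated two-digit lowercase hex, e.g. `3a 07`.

tag (4b) val=2 bits=0x2 at bit 28: 0x20000000
kind (12b) val=1208 bits=0x4b8 at bit 16: 0x24b80000
mode (2b) val=0 bits=0x0 at bit 14: 0x24b80000
lvl (3b) val=2 bits=0x2 at bit 11: 0x24b81000
cnt (11b) val=1002 bits=0x3ea at bit 0: 0x24b813ea
word = 0x24b813ea → big-endian bytes:
  [0]=0x24  [1]=0xb8  [2]=0x13  [3]=0xea

24 b8 13 ea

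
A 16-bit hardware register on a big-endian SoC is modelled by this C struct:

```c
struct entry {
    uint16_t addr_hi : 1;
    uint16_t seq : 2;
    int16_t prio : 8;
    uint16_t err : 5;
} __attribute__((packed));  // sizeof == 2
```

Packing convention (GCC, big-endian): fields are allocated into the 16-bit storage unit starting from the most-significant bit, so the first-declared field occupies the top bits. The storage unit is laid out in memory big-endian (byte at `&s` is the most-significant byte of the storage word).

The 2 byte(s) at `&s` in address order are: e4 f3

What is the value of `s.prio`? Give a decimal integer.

[0]=0xe4 [1]=0xf3 (big-endian) → word 0xe4f3
addr_hi [15+:1] = (word>>15) & 0x1 = 1
seq [13+:2] = (word>>13) & 0x3 = 3
prio [5+:8] = (word>>5) & 0xff = 39  ←
err [0+:5] = (word>>0) & 0x1f = 19
prio signed 8b, MSB=0: value = 39

39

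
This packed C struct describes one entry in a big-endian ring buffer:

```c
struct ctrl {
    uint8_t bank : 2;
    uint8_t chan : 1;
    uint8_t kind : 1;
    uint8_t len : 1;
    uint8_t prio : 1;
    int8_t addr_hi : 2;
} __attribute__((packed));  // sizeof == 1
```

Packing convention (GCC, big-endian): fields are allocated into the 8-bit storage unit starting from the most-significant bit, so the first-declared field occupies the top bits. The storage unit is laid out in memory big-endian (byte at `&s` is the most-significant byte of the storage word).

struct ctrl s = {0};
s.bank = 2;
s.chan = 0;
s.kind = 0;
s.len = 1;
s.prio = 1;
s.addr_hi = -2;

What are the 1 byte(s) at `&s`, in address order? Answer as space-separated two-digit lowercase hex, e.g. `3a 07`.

[6+:2] bank=2 & 0x3 = 0x2; word=0x80
[5+:1] chan=0 & 0x1 = 0x0; word=0x80
[4+:1] kind=0 & 0x1 = 0x0; word=0x80
[3+:1] len=1 & 0x1 = 0x1; word=0x88
[2+:1] prio=1 & 0x1 = 0x1; word=0x8c
[0+:2] addr_hi=-2 & 0x3 = 0x2; word=0x8e
word = 0x8e → big-endian bytes:
  [0]=0x8e

8e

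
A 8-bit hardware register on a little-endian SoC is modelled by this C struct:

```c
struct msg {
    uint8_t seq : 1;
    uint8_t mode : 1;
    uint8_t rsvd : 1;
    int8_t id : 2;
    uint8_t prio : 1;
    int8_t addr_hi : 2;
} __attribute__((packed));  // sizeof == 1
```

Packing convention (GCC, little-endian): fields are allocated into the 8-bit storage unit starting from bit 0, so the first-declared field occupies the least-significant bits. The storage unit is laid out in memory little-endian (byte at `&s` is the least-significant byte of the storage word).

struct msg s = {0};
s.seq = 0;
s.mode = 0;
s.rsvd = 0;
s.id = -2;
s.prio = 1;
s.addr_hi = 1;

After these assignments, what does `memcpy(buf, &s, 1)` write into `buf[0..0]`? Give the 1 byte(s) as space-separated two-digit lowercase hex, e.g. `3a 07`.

seq (1b) val=0 bits=0x0 at bit 0: 0x00
mode (1b) val=0 bits=0x0 at bit 1: 0x00
rsvd (1b) val=0 bits=0x0 at bit 2: 0x00
id (2b) val=-2 bits=0x2 at bit 3: 0x10
prio (1b) val=1 bits=0x1 at bit 5: 0x30
addr_hi (2b) val=1 bits=0x1 at bit 6: 0x70
word = 0x70 → little-endian bytes:
  [0]=0x70

70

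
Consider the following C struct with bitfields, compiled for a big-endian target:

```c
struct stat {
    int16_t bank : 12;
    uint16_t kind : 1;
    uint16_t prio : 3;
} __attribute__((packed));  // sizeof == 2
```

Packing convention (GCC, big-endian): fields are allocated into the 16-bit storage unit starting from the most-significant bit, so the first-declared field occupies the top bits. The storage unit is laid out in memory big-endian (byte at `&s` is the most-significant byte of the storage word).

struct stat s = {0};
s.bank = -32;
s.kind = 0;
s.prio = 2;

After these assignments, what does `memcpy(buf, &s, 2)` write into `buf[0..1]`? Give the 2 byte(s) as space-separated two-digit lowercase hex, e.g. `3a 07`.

fe 02

[4+:12] bank=-32 & 0xfff = 0xfe0; word=0xfe00
[3+:1] kind=0 & 0x1 = 0x0; word=0xfe00
[0+:3] prio=2 & 0x7 = 0x2; word=0xfe02
word = 0xfe02 → big-endian bytes:
  [0]=0xfe  [1]=0x02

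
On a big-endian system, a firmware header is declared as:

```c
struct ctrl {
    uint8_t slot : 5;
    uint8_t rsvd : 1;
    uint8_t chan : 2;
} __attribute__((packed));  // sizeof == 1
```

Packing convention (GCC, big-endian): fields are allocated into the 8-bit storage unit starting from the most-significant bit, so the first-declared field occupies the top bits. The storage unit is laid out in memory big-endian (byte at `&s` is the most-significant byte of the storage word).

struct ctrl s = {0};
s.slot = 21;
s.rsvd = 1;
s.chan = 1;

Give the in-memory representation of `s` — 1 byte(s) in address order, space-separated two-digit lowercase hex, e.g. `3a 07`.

slot (5b) val=21 bits=0x15 at bit 3: 0xa8
rsvd (1b) val=1 bits=0x1 at bit 2: 0xac
chan (2b) val=1 bits=0x1 at bit 0: 0xad
word = 0xad → big-endian bytes:
  [0]=0xad

ad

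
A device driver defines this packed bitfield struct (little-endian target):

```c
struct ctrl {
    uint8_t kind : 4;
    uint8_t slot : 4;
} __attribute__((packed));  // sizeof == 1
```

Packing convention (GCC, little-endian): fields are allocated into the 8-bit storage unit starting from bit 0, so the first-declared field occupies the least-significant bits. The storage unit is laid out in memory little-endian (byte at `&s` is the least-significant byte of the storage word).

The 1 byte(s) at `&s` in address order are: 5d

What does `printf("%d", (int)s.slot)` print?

[0]=0x5d (little-endian) → word 0x5d
kind [0+:4] = (word>>0) & 0xf = 13
slot [4+:4] = (word>>4) & 0xf = 5  ←

5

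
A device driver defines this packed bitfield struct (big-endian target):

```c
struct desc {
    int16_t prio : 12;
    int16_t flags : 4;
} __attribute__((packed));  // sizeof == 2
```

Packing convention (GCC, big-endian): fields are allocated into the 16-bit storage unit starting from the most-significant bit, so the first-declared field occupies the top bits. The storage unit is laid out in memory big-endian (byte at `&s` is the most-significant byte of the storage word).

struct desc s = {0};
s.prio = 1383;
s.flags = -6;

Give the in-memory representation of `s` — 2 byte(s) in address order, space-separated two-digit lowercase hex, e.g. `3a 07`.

56 7a

prio (12b) val=1383 bits=0x567 at bit 4: 0x5670
flags (4b) val=-6 bits=0xa at bit 0: 0x567a
word = 0x567a → big-endian bytes:
  [0]=0x56  [1]=0x7a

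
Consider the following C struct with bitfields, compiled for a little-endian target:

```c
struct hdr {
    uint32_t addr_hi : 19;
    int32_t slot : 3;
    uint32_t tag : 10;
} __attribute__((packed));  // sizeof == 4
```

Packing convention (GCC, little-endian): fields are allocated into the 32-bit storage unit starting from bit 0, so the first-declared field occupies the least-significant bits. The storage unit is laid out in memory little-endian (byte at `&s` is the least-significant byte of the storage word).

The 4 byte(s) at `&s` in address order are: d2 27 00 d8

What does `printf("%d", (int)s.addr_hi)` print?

10194

[0]=0xd2 [1]=0x27 [2]=0x00 [3]=0xd8 (little-endian) → word 0xd80027d2
addr_hi:19 @ bit 0 → (0xd80027d2>>0)&0x7ffff = 0x27d2  ←
slot:3 @ bit 19 → (0xd80027d2>>19)&0x7 = 0x0
tag:10 @ bit 22 → (0xd80027d2>>22)&0x3ff = 0x360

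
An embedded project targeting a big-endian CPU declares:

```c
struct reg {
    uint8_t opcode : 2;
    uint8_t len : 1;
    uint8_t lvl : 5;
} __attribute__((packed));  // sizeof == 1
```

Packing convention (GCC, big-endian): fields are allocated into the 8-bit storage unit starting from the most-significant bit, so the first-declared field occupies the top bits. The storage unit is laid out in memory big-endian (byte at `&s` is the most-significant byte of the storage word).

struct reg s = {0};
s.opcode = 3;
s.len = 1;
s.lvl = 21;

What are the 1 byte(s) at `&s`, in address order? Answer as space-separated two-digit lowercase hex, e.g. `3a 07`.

opcode (2b) val=3 bits=0x3 at bit 6: 0xc0
len (1b) val=1 bits=0x1 at bit 5: 0xe0
lvl (5b) val=21 bits=0x15 at bit 0: 0xf5
word = 0xf5 → big-endian bytes:
  [0]=0xf5

f5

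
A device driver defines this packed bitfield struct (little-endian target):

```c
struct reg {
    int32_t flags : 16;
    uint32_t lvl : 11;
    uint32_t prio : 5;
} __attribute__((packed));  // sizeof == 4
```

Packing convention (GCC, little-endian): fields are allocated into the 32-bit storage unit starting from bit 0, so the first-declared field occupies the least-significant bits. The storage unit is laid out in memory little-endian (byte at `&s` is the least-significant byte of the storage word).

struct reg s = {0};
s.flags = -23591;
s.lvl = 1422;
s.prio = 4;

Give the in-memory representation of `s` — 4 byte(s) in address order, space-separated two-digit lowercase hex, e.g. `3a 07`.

d9 a3 8e 25

flags:16 = -23591 → 0xa3d9 << 0 → word 0x0000a3d9
lvl:11 = 1422 → 0x58e << 16 → word 0x058ea3d9
prio:5 = 4 → 0x4 << 27 → word 0x258ea3d9
word = 0x258ea3d9 → little-endian bytes:
  [0]=0xd9  [1]=0xa3  [2]=0x8e  [3]=0x25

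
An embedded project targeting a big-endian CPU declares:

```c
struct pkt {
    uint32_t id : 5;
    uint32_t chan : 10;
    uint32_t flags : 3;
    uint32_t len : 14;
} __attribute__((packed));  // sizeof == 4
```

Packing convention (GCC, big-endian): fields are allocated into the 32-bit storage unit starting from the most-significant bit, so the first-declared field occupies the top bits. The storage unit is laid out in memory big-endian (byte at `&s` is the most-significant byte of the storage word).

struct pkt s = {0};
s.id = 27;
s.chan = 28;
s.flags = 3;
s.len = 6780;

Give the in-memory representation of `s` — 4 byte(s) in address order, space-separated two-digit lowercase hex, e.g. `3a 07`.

d8 38 da 7c

id:5 = 27 → 0x1b << 27 → word 0xd8000000
chan:10 = 28 → 0x1c << 17 → word 0xd8380000
flags:3 = 3 → 0x3 << 14 → word 0xd838c000
len:14 = 6780 → 0x1a7c << 0 → word 0xd838da7c
word = 0xd838da7c → big-endian bytes:
  [0]=0xd8  [1]=0x38  [2]=0xda  [3]=0x7c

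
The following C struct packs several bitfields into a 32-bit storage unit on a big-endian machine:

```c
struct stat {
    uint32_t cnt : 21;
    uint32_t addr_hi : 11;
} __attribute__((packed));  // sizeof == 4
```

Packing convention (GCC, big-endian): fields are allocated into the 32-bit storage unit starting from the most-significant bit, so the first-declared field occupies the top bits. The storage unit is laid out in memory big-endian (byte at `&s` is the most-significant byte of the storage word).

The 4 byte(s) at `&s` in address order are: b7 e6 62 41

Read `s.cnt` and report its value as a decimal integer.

[0]=0xb7 [1]=0xe6 [2]=0x62 [3]=0x41 (big-endian) → word 0xb7e66241
cnt [11+:21] = (word>>11) & 0x1fffff = 1506508  ←
addr_hi [0+:11] = (word>>0) & 0x7ff = 577

1506508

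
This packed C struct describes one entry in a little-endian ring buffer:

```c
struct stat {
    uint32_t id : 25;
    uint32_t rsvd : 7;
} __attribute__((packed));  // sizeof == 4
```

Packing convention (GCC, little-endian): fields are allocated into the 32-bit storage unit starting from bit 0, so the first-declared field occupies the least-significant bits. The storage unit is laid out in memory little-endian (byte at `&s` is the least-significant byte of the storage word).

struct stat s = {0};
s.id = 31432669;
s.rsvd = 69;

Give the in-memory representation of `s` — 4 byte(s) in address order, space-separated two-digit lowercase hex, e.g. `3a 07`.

dd 9f df 8b

id:25 = 31432669 → 0x1df9fdd << 0 → word 0x01df9fdd
rsvd:7 = 69 → 0x45 << 25 → word 0x8bdf9fdd
word = 0x8bdf9fdd → little-endian bytes:
  [0]=0xdd  [1]=0x9f  [2]=0xdf  [3]=0x8b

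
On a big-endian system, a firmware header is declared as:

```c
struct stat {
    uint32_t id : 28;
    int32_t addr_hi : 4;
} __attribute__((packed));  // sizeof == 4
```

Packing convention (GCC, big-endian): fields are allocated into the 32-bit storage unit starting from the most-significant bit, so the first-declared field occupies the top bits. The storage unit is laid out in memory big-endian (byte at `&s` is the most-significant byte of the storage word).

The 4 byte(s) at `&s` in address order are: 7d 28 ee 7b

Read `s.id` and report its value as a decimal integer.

131239655

[0]=0x7d [1]=0x28 [2]=0xee [3]=0x7b (big-endian) → word 0x7d28ee7b
id [4+:28] = (word>>4) & 0xfffffff = 131239655  ←
addr_hi [0+:4] = (word>>0) & 0xf = 11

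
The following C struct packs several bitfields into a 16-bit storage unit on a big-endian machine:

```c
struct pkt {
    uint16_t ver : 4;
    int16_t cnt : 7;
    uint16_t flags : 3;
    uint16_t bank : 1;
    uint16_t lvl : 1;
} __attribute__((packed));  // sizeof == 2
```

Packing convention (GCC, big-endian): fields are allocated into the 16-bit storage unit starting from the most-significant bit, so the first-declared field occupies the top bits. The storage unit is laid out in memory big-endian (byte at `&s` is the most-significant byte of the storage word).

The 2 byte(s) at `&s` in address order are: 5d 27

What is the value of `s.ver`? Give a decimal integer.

5

[0]=0x5d [1]=0x27 (big-endian) → word 0x5d27
ver:4 @ bit 12 → (0x5d27>>12)&0xf = 0x5  ←
cnt:7 @ bit 5 → (0x5d27>>5)&0x7f = 0x69
flags:3 @ bit 2 → (0x5d27>>2)&0x7 = 0x1
bank:1 @ bit 1 → (0x5d27>>1)&0x1 = 0x1
lvl:1 @ bit 0 → (0x5d27>>0)&0x1 = 0x1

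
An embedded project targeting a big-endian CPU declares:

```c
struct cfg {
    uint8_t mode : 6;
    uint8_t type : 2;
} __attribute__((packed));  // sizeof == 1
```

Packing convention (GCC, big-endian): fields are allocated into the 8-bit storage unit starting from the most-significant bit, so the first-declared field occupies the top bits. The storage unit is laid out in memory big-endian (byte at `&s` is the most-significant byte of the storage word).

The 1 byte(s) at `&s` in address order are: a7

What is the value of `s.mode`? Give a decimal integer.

[0]=0xa7 (big-endian) → word 0xa7
mode [2+:6] = (word>>2) & 0x3f = 41  ←
type [0+:2] = (word>>0) & 0x3 = 3

41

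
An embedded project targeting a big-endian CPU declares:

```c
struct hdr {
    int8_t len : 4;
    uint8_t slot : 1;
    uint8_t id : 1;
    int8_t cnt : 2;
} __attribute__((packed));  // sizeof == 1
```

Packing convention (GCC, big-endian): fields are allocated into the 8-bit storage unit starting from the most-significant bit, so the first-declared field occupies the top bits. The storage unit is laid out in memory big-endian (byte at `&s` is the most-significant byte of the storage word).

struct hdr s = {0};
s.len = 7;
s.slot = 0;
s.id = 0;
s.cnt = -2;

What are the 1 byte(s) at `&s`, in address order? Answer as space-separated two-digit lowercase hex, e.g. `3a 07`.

72

[4+:4] len=7 & 0xf = 0x7; word=0x70
[3+:1] slot=0 & 0x1 = 0x0; word=0x70
[2+:1] id=0 & 0x1 = 0x0; word=0x70
[0+:2] cnt=-2 & 0x3 = 0x2; word=0x72
word = 0x72 → big-endian bytes:
  [0]=0x72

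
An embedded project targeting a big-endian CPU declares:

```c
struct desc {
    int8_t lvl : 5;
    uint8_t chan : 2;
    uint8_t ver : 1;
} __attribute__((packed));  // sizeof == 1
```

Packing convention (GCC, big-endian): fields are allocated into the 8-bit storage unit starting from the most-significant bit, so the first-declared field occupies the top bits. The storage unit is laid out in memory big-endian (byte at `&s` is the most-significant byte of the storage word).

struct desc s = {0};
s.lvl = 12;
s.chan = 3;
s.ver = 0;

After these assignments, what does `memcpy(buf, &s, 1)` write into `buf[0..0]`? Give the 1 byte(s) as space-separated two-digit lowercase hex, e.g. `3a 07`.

66

[3+:5] lvl=12 & 0x1f = 0xc; word=0x60
[1+:2] chan=3 & 0x3 = 0x3; word=0x66
[0+:1] ver=0 & 0x1 = 0x0; word=0x66
word = 0x66 → big-endian bytes:
  [0]=0x66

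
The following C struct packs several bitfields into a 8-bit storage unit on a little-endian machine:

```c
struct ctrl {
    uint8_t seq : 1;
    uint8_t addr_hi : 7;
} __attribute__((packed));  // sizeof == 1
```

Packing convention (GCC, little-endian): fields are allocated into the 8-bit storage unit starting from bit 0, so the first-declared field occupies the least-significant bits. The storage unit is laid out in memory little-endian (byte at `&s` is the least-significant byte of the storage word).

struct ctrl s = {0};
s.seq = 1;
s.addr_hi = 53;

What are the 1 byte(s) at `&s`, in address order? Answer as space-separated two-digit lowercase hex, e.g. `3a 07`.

seq:1 = 1 → 0x1 << 0 → word 0x01
addr_hi:7 = 53 → 0x35 << 1 → word 0x6b
word = 0x6b → little-endian bytes:
  [0]=0x6b

6b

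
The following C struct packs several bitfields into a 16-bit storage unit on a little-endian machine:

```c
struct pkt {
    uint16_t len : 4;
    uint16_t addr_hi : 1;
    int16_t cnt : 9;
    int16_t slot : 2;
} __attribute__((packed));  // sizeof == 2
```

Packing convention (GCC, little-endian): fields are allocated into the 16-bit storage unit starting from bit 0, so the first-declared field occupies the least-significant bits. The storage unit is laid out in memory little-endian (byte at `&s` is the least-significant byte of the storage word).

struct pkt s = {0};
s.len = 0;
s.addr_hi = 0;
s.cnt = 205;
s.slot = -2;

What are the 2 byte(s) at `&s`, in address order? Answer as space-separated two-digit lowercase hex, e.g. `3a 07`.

len (4b) val=0 bits=0x0 at bit 0: 0x0000
addr_hi (1b) val=0 bits=0x0 at bit 4: 0x0000
cnt (9b) val=205 bits=0xcd at bit 5: 0x19a0
slot (2b) val=-2 bits=0x2 at bit 14: 0x99a0
word = 0x99a0 → little-endian bytes:
  [0]=0xa0  [1]=0x99

a0 99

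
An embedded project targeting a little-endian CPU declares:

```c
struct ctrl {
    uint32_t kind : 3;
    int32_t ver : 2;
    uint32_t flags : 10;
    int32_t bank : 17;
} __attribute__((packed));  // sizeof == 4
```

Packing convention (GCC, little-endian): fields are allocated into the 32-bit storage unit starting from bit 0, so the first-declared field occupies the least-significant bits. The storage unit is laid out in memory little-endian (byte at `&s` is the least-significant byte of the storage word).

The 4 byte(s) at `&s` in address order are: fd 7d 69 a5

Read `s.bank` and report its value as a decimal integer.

-46382

[0]=0xfd [1]=0x7d [2]=0x69 [3]=0xa5 (little-endian) → word 0xa5697dfd
kind:3 @ bit 0 → (0xa5697dfd>>0)&0x7 = 0x5
ver:2 @ bit 3 → (0xa5697dfd>>3)&0x3 = 0x3
flags:10 @ bit 5 → (0xa5697dfd>>5)&0x3ff = 0x3ef
bank:17 @ bit 15 → (0xa5697dfd>>15)&0x1ffff = 0x14ad2  ←
bank signed 17b, MSB=1: 84690 - 131072 = -46382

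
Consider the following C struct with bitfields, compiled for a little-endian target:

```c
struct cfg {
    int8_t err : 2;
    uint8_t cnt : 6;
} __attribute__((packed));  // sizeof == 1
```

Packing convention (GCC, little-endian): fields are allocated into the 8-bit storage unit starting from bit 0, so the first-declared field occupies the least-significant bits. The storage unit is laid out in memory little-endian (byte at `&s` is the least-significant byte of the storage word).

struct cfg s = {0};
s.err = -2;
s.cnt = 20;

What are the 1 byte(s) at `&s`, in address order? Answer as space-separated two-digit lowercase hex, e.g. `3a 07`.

52

err (2b) val=-2 bits=0x2 at bit 0: 0x02
cnt (6b) val=20 bits=0x14 at bit 2: 0x52
word = 0x52 → little-endian bytes:
  [0]=0x52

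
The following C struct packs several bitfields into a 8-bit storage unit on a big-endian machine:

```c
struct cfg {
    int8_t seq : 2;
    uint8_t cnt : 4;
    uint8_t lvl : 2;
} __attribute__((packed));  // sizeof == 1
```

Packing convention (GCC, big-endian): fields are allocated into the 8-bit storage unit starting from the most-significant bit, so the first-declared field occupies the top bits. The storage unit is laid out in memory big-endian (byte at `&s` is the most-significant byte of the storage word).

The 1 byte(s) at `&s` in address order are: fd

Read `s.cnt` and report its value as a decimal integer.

15

[0]=0xfd (big-endian) → word 0xfd
seq:2 @ bit 6 → (0xfd>>6)&0x3 = 0x3
cnt:4 @ bit 2 → (0xfd>>2)&0xf = 0xf  ←
lvl:2 @ bit 0 → (0xfd>>0)&0x3 = 0x1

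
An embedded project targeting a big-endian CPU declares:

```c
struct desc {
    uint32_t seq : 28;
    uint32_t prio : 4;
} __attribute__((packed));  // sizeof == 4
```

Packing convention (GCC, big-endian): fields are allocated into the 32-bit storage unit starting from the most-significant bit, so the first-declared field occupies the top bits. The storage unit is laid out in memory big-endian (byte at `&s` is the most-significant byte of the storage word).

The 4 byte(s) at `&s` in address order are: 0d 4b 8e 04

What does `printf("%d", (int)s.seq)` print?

[0]=0x0d [1]=0x4b [2]=0x8e [3]=0x04 (big-endian) → word 0x0d4b8e04
seq:28 @ bit 4 → (0x0d4b8e04>>4)&0xfffffff = 0xd4b8e0  ←
prio:4 @ bit 0 → (0x0d4b8e04>>0)&0xf = 0x4

13940960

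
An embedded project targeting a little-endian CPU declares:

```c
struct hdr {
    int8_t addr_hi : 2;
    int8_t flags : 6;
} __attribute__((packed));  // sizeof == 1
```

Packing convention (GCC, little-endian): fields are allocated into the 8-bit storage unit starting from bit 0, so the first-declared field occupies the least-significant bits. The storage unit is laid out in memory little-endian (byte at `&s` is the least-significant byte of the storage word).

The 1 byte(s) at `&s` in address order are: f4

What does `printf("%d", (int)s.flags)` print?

[0]=0xf4 (little-endian) → word 0xf4
addr_hi:2 @ bit 0 → (0xf4>>0)&0x3 = 0x0
flags:6 @ bit 2 → (0xf4>>2)&0x3f = 0x3d  ←
flags signed 6b, MSB=1: 61 - 64 = -3

-3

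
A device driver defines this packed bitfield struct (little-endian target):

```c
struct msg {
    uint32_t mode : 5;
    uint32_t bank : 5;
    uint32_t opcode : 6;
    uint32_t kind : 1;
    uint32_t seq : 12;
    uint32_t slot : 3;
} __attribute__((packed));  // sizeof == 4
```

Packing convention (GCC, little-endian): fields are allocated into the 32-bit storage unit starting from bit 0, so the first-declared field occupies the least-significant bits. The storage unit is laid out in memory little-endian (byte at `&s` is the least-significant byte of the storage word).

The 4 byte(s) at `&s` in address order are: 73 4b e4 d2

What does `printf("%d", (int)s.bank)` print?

[0]=0x73 [1]=0x4b [2]=0xe4 [3]=0xd2 (little-endian) → word 0xd2e44b73
mode:5 @ bit 0 → (0xd2e44b73>>0)&0x1f = 0x13
bank:5 @ bit 5 → (0xd2e44b73>>5)&0x1f = 0x1b  ←
opcode:6 @ bit 10 → (0xd2e44b73>>10)&0x3f = 0x12
kind:1 @ bit 16 → (0xd2e44b73>>16)&0x1 = 0x0
seq:12 @ bit 17 → (0xd2e44b73>>17)&0xfff = 0x972
slot:3 @ bit 29 → (0xd2e44b73>>29)&0x7 = 0x6

27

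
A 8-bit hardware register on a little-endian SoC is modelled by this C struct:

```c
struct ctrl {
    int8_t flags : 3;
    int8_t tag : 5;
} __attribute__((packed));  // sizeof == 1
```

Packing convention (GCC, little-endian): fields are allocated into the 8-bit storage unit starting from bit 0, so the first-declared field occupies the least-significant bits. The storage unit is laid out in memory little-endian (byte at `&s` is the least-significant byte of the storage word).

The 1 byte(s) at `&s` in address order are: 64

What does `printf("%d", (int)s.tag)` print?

12

[0]=0x64 (little-endian) → word 0x64
flags [0+:3] = (word>>0) & 0x7 = 4
tag [3+:5] = (word>>3) & 0x1f = 12  ←
tag signed 5b, MSB=0: value = 12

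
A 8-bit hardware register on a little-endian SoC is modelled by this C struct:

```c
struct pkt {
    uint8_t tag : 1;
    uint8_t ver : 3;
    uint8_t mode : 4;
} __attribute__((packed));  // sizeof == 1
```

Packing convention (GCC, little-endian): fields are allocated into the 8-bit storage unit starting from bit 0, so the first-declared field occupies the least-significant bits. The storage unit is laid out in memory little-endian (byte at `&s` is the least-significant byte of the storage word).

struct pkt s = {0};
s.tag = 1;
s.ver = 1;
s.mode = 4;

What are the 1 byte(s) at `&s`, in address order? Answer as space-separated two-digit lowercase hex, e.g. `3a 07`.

43

tag:1 = 1 → 0x1 << 0 → word 0x01
ver:3 = 1 → 0x1 << 1 → word 0x03
mode:4 = 4 → 0x4 << 4 → word 0x43
word = 0x43 → little-endian bytes:
  [0]=0x43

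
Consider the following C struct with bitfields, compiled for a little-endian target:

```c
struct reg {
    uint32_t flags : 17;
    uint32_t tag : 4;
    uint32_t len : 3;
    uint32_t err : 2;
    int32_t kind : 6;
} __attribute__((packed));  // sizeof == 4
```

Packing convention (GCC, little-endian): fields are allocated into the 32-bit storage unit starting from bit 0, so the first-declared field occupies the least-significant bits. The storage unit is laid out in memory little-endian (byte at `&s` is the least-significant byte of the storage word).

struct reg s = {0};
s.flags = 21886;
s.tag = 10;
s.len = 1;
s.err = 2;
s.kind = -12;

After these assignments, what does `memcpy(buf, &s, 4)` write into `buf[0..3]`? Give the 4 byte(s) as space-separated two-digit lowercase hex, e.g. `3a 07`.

7e 55 34 d2

flags (17b) val=21886 bits=0x557e at bit 0: 0x0000557e
tag (4b) val=10 bits=0xa at bit 17: 0x0014557e
len (3b) val=1 bits=0x1 at bit 21: 0x0034557e
err (2b) val=2 bits=0x2 at bit 24: 0x0234557e
kind (6b) val=-12 bits=0x34 at bit 26: 0xd234557e
word = 0xd234557e → little-endian bytes:
  [0]=0x7e  [1]=0x55  [2]=0x34  [3]=0xd2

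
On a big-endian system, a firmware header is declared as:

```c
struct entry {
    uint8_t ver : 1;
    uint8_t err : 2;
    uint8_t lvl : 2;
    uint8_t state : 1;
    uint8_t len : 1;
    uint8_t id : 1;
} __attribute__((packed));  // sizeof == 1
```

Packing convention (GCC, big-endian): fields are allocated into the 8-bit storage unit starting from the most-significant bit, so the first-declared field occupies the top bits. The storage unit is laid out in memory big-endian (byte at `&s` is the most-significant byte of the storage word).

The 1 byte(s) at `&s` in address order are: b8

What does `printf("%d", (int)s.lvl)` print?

3

[0]=0xb8 (big-endian) → word 0xb8
ver:1 @ bit 7 → (0xb8>>7)&0x1 = 0x1
err:2 @ bit 5 → (0xb8>>5)&0x3 = 0x1
lvl:2 @ bit 3 → (0xb8>>3)&0x3 = 0x3  ←
state:1 @ bit 2 → (0xb8>>2)&0x1 = 0x0
len:1 @ bit 1 → (0xb8>>1)&0x1 = 0x0
id:1 @ bit 0 → (0xb8>>0)&0x1 = 0x0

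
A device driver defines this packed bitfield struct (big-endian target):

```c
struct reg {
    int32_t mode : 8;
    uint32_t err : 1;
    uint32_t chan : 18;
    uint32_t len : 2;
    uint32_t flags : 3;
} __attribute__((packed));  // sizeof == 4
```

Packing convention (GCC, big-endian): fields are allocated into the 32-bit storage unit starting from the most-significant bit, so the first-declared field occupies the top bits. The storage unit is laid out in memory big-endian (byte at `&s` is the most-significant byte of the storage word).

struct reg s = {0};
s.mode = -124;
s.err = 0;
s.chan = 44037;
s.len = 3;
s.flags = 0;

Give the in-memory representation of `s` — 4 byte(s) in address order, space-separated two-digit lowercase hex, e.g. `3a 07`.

mode:8 = -124 → 0x84 << 24 → word 0x84000000
err:1 = 0 → 0x0 << 23 → word 0x84000000
chan:18 = 44037 → 0xac05 << 5 → word 0x841580a0
len:2 = 3 → 0x3 << 3 → word 0x841580b8
flags:3 = 0 → 0x0 << 0 → word 0x841580b8
word = 0x841580b8 → big-endian bytes:
  [0]=0x84  [1]=0x15  [2]=0x80  [3]=0xb8

84 15 80 b8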